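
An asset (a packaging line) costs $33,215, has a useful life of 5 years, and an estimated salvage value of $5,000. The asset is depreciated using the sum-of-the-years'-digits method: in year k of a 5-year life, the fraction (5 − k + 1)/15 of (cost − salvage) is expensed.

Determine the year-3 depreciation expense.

Depreciable base = $33,215 − $5,000 = $28,215.
Sum of the years' digits = 5+4+3+2+1 = 15.
Year 1: $28,215 × 5/15 = $9,405. Book value $23,810.
Year 2: $28,215 × 4/15 = $7,524. Book value $16,286.
Year 3: $28,215 × 3/15 = $5,643. Book value $10,643.

$5,643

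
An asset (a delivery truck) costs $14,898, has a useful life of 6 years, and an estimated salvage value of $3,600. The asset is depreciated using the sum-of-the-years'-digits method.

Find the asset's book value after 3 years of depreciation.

$6,828

Depreciable base = $14,898 − $3,600 = $11,298.
Sum of the years' digits = 6+5+4+3+2+1 = 21.
Year 1: $11,298 × 6/21 = $3,228. Book value $11,670.
Year 2: $11,298 × 5/21 = $2,690. Book value $8,980.
Year 3: $11,298 × 4/21 = $2,152. Book value $6,828.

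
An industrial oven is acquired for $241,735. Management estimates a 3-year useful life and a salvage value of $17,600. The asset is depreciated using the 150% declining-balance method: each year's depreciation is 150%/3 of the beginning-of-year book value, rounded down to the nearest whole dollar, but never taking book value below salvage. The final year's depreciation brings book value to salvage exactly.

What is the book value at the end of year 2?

Depreciable base = $241,735 − $17,600 = $224,135.
Year 1: ⌊$241,735 × 150%/3⌋ = $120,867. Book value $120,868.
Year 2: ⌊$120,868 × 150%/3⌋ = $60,434. Book value $60,434.

$60,434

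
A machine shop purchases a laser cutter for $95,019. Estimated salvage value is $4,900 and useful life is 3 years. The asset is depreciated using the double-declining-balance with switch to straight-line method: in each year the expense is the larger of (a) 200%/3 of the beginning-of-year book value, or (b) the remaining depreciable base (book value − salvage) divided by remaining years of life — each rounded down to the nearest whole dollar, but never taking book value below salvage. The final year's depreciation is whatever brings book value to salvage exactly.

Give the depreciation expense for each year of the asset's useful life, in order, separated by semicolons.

Depreciable base = $95,019 − $4,900 = $90,119.
Year 1: DB = ⌊$95,019 × 200%/3⌋ = $63,346; SL = ⌊$90,119/3⌋ = $30,039 → take DB $63,346. Book value $31,673.
Year 2: DB = ⌊$31,673 × 200%/3⌋ = $21,115; SL = ⌊$26,773/2⌋ = $13,386 → take DB $21,115. Book value $10,558.
Year 3 (final): $10,558 − $4,900 = $5,658. Book value $4,900.

$63,346; $21,115; $5,658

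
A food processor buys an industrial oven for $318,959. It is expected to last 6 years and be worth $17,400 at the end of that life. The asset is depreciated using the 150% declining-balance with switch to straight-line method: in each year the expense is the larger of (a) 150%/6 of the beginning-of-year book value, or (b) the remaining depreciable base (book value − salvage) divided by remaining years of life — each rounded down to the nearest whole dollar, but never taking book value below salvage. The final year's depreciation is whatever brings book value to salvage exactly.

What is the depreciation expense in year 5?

Depreciable base = $318,959 − $17,400 = $301,559.
Year 1: DB = ⌊$318,959 × 150%/6⌋ = $79,739; SL = ⌊$301,559/6⌋ = $50,259 → take DB $79,739. Book value $239,220.
Year 2: DB = ⌊$239,220 × 150%/6⌋ = $59,805; SL = ⌊$221,820/5⌋ = $44,364 → take DB $59,805. Book value $179,415.
Year 3: DB = ⌊$179,415 × 150%/6⌋ = $44,853; SL = ⌊$162,015/4⌋ = $40,503 → take DB $44,853. Book value $134,562.
Year 4: DB = ⌊$134,562 × 150%/6⌋ = $33,640; SL = ⌊$117,162/3⌋ = $39,054 → take SL $39,054. Book value $95,508.
Year 5: DB = ⌊$95,508 × 150%/6⌋ = $23,877; SL = ⌊$78,108/2⌋ = $39,054 → take SL $39,054. Book value $56,454.

$39,054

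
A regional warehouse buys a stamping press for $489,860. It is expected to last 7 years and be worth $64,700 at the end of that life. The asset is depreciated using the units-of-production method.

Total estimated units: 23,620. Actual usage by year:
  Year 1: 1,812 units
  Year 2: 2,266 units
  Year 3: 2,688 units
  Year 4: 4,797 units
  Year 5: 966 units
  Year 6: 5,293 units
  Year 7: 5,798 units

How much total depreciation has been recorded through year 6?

$320,796

Depreciable base = $489,860 − $64,700 = $425,160.
Rate = $425,160 / 23,620 units = $18 per unit.
Year 1: 1,812 × $18 = $32,616. Book value $457,244.
Year 2: 2,266 × $18 = $40,788. Book value $416,456.
Year 3: 2,688 × $18 = $48,384. Book value $368,072.
Year 4: 4,797 × $18 = $86,346. Book value $281,726.
Year 5: 966 × $18 = $17,388. Book value $264,338.
Year 6: 5,293 × $18 = $95,274. Book value $169,064.
Accumulated through year 6 = $489,860 − $169,064 = $320,796.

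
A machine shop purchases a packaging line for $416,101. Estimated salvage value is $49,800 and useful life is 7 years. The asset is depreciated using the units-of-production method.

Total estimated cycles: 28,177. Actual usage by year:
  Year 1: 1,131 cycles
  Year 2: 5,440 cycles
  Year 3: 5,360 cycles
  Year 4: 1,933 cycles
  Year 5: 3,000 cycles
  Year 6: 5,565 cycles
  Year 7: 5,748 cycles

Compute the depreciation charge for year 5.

$39,000

Depreciable base = $416,101 − $49,800 = $366,301.
Rate = $366,301 / 28,177 cycles = $13 per cycle.
Year 1: 1,131 × $13 = $14,703. Book value $401,398.
Year 2: 5,440 × $13 = $70,720. Book value $330,678.
Year 3: 5,360 × $13 = $69,680. Book value $260,998.
Year 4: 1,933 × $13 = $25,129. Book value $235,869.
Year 5: 3,000 × $13 = $39,000. Book value $196,869.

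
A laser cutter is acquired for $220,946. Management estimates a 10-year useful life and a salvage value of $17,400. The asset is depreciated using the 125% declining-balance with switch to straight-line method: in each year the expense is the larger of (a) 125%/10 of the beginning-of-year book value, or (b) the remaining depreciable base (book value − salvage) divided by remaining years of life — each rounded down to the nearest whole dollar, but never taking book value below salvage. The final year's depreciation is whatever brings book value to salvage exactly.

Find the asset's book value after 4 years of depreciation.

Depreciable base = $220,946 − $17,400 = $203,546.
Year 1: DB = ⌊$220,946 × 125%/10⌋ = $27,618; SL = ⌊$203,546/10⌋ = $20,354 → take DB $27,618. Book value $193,328.
Year 2: DB = ⌊$193,328 × 125%/10⌋ = $24,166; SL = ⌊$175,928/9⌋ = $19,547 → take DB $24,166. Book value $169,162.
Year 3: DB = ⌊$169,162 × 125%/10⌋ = $21,145; SL = ⌊$151,762/8⌋ = $18,970 → take DB $21,145. Book value $148,017.
Year 4: DB = ⌊$148,017 × 125%/10⌋ = $18,502; SL = ⌊$130,617/7⌋ = $18,659 → take SL $18,659. Book value $129,358.

$129,358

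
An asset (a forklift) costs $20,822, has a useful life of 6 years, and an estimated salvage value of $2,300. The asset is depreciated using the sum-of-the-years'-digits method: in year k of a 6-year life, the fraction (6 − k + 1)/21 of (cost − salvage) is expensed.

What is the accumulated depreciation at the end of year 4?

Depreciable base = $20,822 − $2,300 = $18,522.
Sum of the years' digits = 6+5+4+3+2+1 = 21.
Year 1: $18,522 × 6/21 = $5,292. Book value $15,530.
Year 2: $18,522 × 5/21 = $4,410. Book value $11,120.
Year 3: $18,522 × 4/21 = $3,528. Book value $7,592.
Year 4: $18,522 × 3/21 = $2,646. Book value $4,946.
Accumulated through year 4 = $20,822 − $4,946 = $15,876.

$15,876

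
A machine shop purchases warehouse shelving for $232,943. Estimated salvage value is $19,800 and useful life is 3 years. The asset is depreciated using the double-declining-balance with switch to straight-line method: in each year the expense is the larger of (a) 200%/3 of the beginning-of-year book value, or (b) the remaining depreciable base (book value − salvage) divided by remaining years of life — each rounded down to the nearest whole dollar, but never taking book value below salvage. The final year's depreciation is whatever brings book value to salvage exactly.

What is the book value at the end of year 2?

$25,883

Depreciable base = $232,943 − $19,800 = $213,143.
Year 1: DB = ⌊$232,943 × 200%/3⌋ = $155,295; SL = ⌊$213,143/3⌋ = $71,047 → take DB $155,295. Book value $77,648.
Year 2: DB = ⌊$77,648 × 200%/3⌋ = $51,765; SL = ⌊$57,848/2⌋ = $28,924 → take DB $51,765. Book value $25,883.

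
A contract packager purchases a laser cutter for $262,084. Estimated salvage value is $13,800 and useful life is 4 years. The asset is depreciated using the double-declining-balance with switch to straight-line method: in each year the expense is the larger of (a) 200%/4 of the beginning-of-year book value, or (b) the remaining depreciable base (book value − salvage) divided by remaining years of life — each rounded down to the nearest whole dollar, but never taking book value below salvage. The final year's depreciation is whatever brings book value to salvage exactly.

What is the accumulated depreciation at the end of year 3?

$229,323

Depreciable base = $262,084 − $13,800 = $248,284.
Year 1: DB = ⌊$262,084 × 200%/4⌋ = $131,042; SL = ⌊$248,284/4⌋ = $62,071 → take DB $131,042. Book value $131,042.
Year 2: DB = ⌊$131,042 × 200%/4⌋ = $65,521; SL = ⌊$117,242/3⌋ = $39,080 → take DB $65,521. Book value $65,521.
Year 3: DB = ⌊$65,521 × 200%/4⌋ = $32,760; SL = ⌊$51,721/2⌋ = $25,860 → take DB $32,760. Book value $32,761.
Accumulated through year 3 = $262,084 − $32,761 = $229,323.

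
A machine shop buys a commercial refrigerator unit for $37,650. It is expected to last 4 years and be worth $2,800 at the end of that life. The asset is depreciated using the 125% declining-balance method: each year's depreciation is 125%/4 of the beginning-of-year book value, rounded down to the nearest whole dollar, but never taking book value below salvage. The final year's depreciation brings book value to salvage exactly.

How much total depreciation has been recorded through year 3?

$25,415

Depreciable base = $37,650 − $2,800 = $34,850.
Year 1: ⌊$37,650 × 125%/4⌋ = $11,765. Book value $25,885.
Year 2: ⌊$25,885 × 125%/4⌋ = $8,089. Book value $17,796.
Year 3: ⌊$17,796 × 125%/4⌋ = $5,561. Book value $12,235.
Accumulated through year 3 = $37,650 − $12,235 = $25,415.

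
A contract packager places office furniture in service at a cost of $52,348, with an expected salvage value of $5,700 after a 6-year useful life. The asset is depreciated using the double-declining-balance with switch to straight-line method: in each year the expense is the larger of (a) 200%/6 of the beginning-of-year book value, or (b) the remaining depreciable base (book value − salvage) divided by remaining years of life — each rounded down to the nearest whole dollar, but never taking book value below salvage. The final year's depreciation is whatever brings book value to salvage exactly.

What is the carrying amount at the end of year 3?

Depreciable base = $52,348 − $5,700 = $46,648.
Year 1: DB = ⌊$52,348 × 200%/6⌋ = $17,449; SL = ⌊$46,648/6⌋ = $7,774 → take DB $17,449. Book value $34,899.
Year 2: DB = ⌊$34,899 × 200%/6⌋ = $11,633; SL = ⌊$29,199/5⌋ = $5,839 → take DB $11,633. Book value $23,266.
Year 3: DB = ⌊$23,266 × 200%/6⌋ = $7,755; SL = ⌊$17,566/4⌋ = $4,391 → take DB $7,755. Book value $15,511.

$15,511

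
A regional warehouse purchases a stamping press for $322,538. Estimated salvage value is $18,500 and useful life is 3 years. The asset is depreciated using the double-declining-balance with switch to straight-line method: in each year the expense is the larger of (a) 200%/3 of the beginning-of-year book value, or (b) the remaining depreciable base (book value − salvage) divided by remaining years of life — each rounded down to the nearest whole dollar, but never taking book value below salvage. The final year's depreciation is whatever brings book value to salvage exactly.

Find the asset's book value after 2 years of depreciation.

$35,838

Depreciable base = $322,538 − $18,500 = $304,038.
Year 1: DB = ⌊$322,538 × 200%/3⌋ = $215,025; SL = ⌊$304,038/3⌋ = $101,346 → take DB $215,025. Book value $107,513.
Year 2: DB = ⌊$107,513 × 200%/3⌋ = $71,675; SL = ⌊$89,013/2⌋ = $44,506 → take DB $71,675. Book value $35,838.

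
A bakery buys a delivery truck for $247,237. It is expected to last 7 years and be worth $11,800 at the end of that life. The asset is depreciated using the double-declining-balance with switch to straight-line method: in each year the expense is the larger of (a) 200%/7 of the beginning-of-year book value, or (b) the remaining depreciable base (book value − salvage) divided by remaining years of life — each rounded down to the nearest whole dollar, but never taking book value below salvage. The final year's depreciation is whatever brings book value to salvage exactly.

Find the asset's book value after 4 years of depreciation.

$64,359

Depreciable base = $247,237 − $11,800 = $235,437.
Year 1: DB = ⌊$247,237 × 200%/7⌋ = $70,639; SL = ⌊$235,437/7⌋ = $33,633 → take DB $70,639. Book value $176,598.
Year 2: DB = ⌊$176,598 × 200%/7⌋ = $50,456; SL = ⌊$164,798/6⌋ = $27,466 → take DB $50,456. Book value $126,142.
Year 3: DB = ⌊$126,142 × 200%/7⌋ = $36,040; SL = ⌊$114,342/5⌋ = $22,868 → take DB $36,040. Book value $90,102.
Year 4: DB = ⌊$90,102 × 200%/7⌋ = $25,743; SL = ⌊$78,302/4⌋ = $19,575 → take DB $25,743. Book value $64,359.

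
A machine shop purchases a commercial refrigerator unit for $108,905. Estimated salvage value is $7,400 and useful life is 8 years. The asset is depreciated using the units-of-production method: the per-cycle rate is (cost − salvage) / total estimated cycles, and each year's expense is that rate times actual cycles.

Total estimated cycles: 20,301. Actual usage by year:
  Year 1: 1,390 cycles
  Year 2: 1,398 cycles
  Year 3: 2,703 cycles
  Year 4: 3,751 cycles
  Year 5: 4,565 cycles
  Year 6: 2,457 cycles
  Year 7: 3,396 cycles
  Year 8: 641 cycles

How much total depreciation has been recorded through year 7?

$98,300

Depreciable base = $108,905 − $7,400 = $101,505.
Rate = $101,505 / 20,301 cycles = $5 per cycle.
Year 1: 1,390 × $5 = $6,950. Book value $101,955.
Year 2: 1,398 × $5 = $6,990. Book value $94,965.
Year 3: 2,703 × $5 = $13,515. Book value $81,450.
Year 4: 3,751 × $5 = $18,755. Book value $62,695.
Year 5: 4,565 × $5 = $22,825. Book value $39,870.
Year 6: 2,457 × $5 = $12,285. Book value $27,585.
Year 7: 3,396 × $5 = $16,980. Book value $10,605.
Accumulated through year 7 = $108,905 − $10,605 = $98,300.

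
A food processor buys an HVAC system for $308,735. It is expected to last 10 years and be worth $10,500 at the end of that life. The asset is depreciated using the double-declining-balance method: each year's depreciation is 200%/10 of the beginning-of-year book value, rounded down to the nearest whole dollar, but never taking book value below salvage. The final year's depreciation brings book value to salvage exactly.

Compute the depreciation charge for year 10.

Depreciable base = $308,735 − $10,500 = $298,235.
Year 1: ⌊$308,735 × 200%/10⌋ = $61,747. Book value $246,988.
Year 2: ⌊$246,988 × 200%/10⌋ = $49,397. Book value $197,591.
Year 3: ⌊$197,591 × 200%/10⌋ = $39,518. Book value $158,073.
Year 4: ⌊$158,073 × 200%/10⌋ = $31,614. Book value $126,459.
Year 5: ⌊$126,459 × 200%/10⌋ = $25,291. Book value $101,168.
Year 6: ⌊$101,168 × 200%/10⌋ = $20,233. Book value $80,935.
Year 7: ⌊$80,935 × 200%/10⌋ = $16,187. Book value $64,748.
Year 8: ⌊$64,748 × 200%/10⌋ = $12,949. Book value $51,799.
Year 9: ⌊$51,799 × 200%/10⌋ = $10,359. Book value $41,440.
Year 10 (final): $41,440 − $10,500 = $30,940. Book value $10,500.

$30,940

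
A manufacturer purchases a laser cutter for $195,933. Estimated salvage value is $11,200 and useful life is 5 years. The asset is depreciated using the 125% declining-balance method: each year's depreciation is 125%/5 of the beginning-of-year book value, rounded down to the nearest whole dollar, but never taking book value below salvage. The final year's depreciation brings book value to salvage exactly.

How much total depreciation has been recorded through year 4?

$133,938

Depreciable base = $195,933 − $11,200 = $184,733.
Year 1: ⌊$195,933 × 125%/5⌋ = $48,983. Book value $146,950.
Year 2: ⌊$146,950 × 125%/5⌋ = $36,737. Book value $110,213.
Year 3: ⌊$110,213 × 125%/5⌋ = $27,553. Book value $82,660.
Year 4: ⌊$82,660 × 125%/5⌋ = $20,665. Book value $61,995.
Accumulated through year 4 = $195,933 − $61,995 = $133,938.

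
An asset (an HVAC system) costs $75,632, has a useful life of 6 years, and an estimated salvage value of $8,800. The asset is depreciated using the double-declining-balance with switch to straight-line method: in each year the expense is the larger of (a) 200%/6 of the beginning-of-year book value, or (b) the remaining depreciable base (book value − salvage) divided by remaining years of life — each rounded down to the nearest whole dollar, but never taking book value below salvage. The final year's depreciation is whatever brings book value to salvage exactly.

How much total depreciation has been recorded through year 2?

Depreciable base = $75,632 − $8,800 = $66,832.
Year 1: DB = ⌊$75,632 × 200%/6⌋ = $25,210; SL = ⌊$66,832/6⌋ = $11,138 → take DB $25,210. Book value $50,422.
Year 2: DB = ⌊$50,422 × 200%/6⌋ = $16,807; SL = ⌊$41,622/5⌋ = $8,324 → take DB $16,807. Book value $33,615.
Accumulated through year 2 = $75,632 − $33,615 = $42,017.

$42,017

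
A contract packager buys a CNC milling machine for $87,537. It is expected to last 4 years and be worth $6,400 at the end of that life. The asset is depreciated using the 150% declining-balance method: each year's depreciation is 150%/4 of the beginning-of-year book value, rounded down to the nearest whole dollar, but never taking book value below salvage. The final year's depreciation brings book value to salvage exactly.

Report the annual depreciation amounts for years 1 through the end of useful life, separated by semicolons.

$32,826; $20,516; $12,823; $14,972

Depreciable base = $87,537 − $6,400 = $81,137.
Year 1: ⌊$87,537 × 150%/4⌋ = $32,826. Book value $54,711.
Year 2: ⌊$54,711 × 150%/4⌋ = $20,516. Book value $34,195.
Year 3: ⌊$34,195 × 150%/4⌋ = $12,823. Book value $21,372.
Year 4 (final): $21,372 − $6,400 = $14,972. Book value $6,400.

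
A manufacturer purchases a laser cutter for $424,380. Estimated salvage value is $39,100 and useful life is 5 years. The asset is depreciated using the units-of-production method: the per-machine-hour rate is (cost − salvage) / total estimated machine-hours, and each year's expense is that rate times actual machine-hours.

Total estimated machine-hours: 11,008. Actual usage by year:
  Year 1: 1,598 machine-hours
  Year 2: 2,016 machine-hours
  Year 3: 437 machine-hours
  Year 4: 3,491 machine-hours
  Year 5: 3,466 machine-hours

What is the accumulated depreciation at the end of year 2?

Depreciable base = $424,380 − $39,100 = $385,280.
Rate = $385,280 / 11,008 machine-hours = $35 per machine-hour.
Year 1: 1,598 × $35 = $55,930. Book value $368,450.
Year 2: 2,016 × $35 = $70,560. Book value $297,890.
Accumulated through year 2 = $424,380 − $297,890 = $126,490.

$126,490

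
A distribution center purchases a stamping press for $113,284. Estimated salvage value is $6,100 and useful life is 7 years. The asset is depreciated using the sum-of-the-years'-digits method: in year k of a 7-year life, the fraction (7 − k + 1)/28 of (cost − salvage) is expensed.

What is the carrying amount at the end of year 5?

$17,584

Depreciable base = $113,284 − $6,100 = $107,184.
Sum of the years' digits = 7+6+5+4+3+2+1 = 28.
Year 1: $107,184 × 7/28 = $26,796. Book value $86,488.
Year 2: $107,184 × 6/28 = $22,968. Book value $63,520.
Year 3: $107,184 × 5/28 = $19,140. Book value $44,380.
Year 4: $107,184 × 4/28 = $15,312. Book value $29,068.
Year 5: $107,184 × 3/28 = $11,484. Book value $17,584.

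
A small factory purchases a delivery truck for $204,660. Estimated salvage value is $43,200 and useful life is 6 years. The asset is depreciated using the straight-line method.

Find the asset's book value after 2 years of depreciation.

Depreciable base = $204,660 − $43,200 = $161,460.
Annual expense = $161,460 / 6 = $26,910.
End of year 1: book value $177,750.
End of year 2: book value $150,840.

$150,840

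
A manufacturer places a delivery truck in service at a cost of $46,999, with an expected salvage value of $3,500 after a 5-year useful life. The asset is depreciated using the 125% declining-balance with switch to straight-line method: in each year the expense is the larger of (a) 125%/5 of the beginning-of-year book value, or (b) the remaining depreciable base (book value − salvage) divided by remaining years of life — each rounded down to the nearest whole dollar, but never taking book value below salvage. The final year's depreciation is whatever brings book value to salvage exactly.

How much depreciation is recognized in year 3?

Depreciable base = $46,999 − $3,500 = $43,499.
Year 1: DB = ⌊$46,999 × 125%/5⌋ = $11,749; SL = ⌊$43,499/5⌋ = $8,699 → take DB $11,749. Book value $35,250.
Year 2: DB = ⌊$35,250 × 125%/5⌋ = $8,812; SL = ⌊$31,750/4⌋ = $7,937 → take DB $8,812. Book value $26,438.
Year 3: DB = ⌊$26,438 × 125%/5⌋ = $6,609; SL = ⌊$22,938/3⌋ = $7,646 → take SL $7,646. Book value $18,792.

$7,646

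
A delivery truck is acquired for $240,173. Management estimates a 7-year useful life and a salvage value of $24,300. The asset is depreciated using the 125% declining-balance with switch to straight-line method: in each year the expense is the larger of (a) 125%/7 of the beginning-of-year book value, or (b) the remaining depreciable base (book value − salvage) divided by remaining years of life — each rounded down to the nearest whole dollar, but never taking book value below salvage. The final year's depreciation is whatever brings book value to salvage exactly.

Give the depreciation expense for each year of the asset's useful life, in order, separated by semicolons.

Depreciable base = $240,173 − $24,300 = $215,873.
Year 1: DB = ⌊$240,173 × 125%/7⌋ = $42,888; SL = ⌊$215,873/7⌋ = $30,839 → take DB $42,888. Book value $197,285.
Year 2: DB = ⌊$197,285 × 125%/7⌋ = $35,229; SL = ⌊$172,985/6⌋ = $28,830 → take DB $35,229. Book value $162,056.
Year 3: DB = ⌊$162,056 × 125%/7⌋ = $28,938; SL = ⌊$137,756/5⌋ = $27,551 → take DB $28,938. Book value $133,118.
Year 4: DB = ⌊$133,118 × 125%/7⌋ = $23,771; SL = ⌊$108,818/4⌋ = $27,204 → take SL $27,204. Book value $105,914.
Year 5: DB = ⌊$105,914 × 125%/7⌋ = $18,913; SL = ⌊$81,614/3⌋ = $27,204 → take SL $27,204. Book value $78,710.
Year 6: DB = ⌊$78,710 × 125%/7⌋ = $14,055; SL = ⌊$54,410/2⌋ = $27,205 → take SL $27,205. Book value $51,505.
Year 7 (final): $51,505 − $24,300 = $27,205. Book value $24,300.

$42,888; $35,229; $28,938; $27,204; $27,204; $27,205; $27,205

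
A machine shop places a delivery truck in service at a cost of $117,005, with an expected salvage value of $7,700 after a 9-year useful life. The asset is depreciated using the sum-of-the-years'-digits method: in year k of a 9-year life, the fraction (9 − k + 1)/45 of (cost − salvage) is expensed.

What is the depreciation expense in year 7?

Depreciable base = $117,005 − $7,700 = $109,305.
Sum of the years' digits = 9+8+7+6+5+4+3+2+1 = 45.
Year 1: $109,305 × 9/45 = $21,861. Book value $95,144.
Year 2: $109,305 × 8/45 = $19,432. Book value $75,712.
Year 3: $109,305 × 7/45 = $17,003. Book value $58,709.
Year 4: $109,305 × 6/45 = $14,574. Book value $44,135.
Year 5: $109,305 × 5/45 = $12,145. Book value $31,990.
Year 6: $109,305 × 4/45 = $9,716. Book value $22,274.
Year 7: $109,305 × 3/45 = $7,287. Book value $14,987.

$7,287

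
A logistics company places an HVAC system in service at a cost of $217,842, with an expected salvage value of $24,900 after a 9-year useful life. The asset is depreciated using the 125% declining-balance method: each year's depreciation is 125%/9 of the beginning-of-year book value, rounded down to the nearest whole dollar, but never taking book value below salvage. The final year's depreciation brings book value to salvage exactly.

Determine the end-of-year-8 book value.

Depreciable base = $217,842 − $24,900 = $192,942.
Year 1: ⌊$217,842 × 125%/9⌋ = $30,255. Book value $187,587.
Year 2: ⌊$187,587 × 125%/9⌋ = $26,053. Book value $161,534.
Year 3: ⌊$161,534 × 125%/9⌋ = $22,435. Book value $139,099.
Year 4: ⌊$139,099 × 125%/9⌋ = $19,319. Book value $119,780.
Year 5: ⌊$119,780 × 125%/9⌋ = $16,636. Book value $103,144.
Year 6: ⌊$103,144 × 125%/9⌋ = $14,325. Book value $88,819.
Year 7: ⌊$88,819 × 125%/9⌋ = $12,335. Book value $76,484.
Year 8: ⌊$76,484 × 125%/9⌋ = $10,622. Book value $65,862.

$65,862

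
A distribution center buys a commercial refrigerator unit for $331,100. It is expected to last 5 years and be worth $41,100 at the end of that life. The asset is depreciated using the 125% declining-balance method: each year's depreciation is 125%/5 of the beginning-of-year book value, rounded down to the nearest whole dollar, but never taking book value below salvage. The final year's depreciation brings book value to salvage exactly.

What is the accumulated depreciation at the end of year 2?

$144,856

Depreciable base = $331,100 − $41,100 = $290,000.
Year 1: ⌊$331,100 × 125%/5⌋ = $82,775. Book value $248,325.
Year 2: ⌊$248,325 × 125%/5⌋ = $62,081. Book value $186,244.
Accumulated through year 2 = $331,100 − $186,244 = $144,856.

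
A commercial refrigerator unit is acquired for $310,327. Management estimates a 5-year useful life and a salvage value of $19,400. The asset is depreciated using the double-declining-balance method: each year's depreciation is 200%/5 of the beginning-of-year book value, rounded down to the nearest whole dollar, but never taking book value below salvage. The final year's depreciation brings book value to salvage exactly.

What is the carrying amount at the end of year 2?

$111,719

Depreciable base = $310,327 − $19,400 = $290,927.
Year 1: ⌊$310,327 × 200%/5⌋ = $124,130. Book value $186,197.
Year 2: ⌊$186,197 × 200%/5⌋ = $74,478. Book value $111,719.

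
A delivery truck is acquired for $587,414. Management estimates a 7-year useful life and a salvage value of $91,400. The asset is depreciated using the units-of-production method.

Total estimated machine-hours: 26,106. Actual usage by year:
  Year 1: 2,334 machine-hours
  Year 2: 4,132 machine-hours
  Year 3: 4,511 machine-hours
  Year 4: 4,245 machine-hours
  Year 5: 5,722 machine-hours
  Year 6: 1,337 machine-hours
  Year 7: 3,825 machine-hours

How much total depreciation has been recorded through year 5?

$397,936

Depreciable base = $587,414 − $91,400 = $496,014.
Rate = $496,014 / 26,106 machine-hours = $19 per machine-hour.
Year 1: 2,334 × $19 = $44,346. Book value $543,068.
Year 2: 4,132 × $19 = $78,508. Book value $464,560.
Year 3: 4,511 × $19 = $85,709. Book value $378,851.
Year 4: 4,245 × $19 = $80,655. Book value $298,196.
Year 5: 5,722 × $19 = $108,718. Book value $189,478.
Accumulated through year 5 = $587,414 − $189,478 = $397,936.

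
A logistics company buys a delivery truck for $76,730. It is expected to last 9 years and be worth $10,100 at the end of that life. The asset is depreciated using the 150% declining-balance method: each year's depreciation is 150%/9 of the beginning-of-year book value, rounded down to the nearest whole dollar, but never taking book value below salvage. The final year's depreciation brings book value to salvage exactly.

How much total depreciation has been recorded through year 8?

$58,883

Depreciable base = $76,730 − $10,100 = $66,630.
Year 1: ⌊$76,730 × 150%/9⌋ = $12,788. Book value $63,942.
Year 2: ⌊$63,942 × 150%/9⌋ = $10,657. Book value $53,285.
Year 3: ⌊$53,285 × 150%/9⌋ = $8,880. Book value $44,405.
Year 4: ⌊$44,405 × 150%/9⌋ = $7,400. Book value $37,005.
Year 5: ⌊$37,005 × 150%/9⌋ = $6,167. Book value $30,838.
Year 6: ⌊$30,838 × 150%/9⌋ = $5,139. Book value $25,699.
Year 7: ⌊$25,699 × 150%/9⌋ = $4,283. Book value $21,416.
Year 8: ⌊$21,416 × 150%/9⌋ = $3,569. Book value $17,847.
Accumulated through year 8 = $76,730 − $17,847 = $58,883.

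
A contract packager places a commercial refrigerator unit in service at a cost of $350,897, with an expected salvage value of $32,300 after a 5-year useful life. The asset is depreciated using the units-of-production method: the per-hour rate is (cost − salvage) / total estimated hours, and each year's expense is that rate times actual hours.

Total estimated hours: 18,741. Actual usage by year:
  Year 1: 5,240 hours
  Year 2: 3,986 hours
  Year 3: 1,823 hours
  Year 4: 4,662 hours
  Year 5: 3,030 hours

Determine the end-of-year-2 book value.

$194,055

Depreciable base = $350,897 − $32,300 = $318,597.
Rate = $318,597 / 18,741 hours = $17 per hour.
Year 1: 5,240 × $17 = $89,080. Book value $261,817.
Year 2: 3,986 × $17 = $67,762. Book value $194,055.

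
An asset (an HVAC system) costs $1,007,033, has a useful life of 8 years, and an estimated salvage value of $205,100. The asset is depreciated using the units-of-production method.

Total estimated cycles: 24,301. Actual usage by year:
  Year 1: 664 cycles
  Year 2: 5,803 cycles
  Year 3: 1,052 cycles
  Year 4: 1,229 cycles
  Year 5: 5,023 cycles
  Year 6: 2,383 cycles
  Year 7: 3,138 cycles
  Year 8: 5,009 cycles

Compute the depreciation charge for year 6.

Depreciable base = $1,007,033 − $205,100 = $801,933.
Rate = $801,933 / 24,301 cycles = $33 per cycle.
Year 1: 664 × $33 = $21,912. Book value $985,121.
Year 2: 5,803 × $33 = $191,499. Book value $793,622.
Year 3: 1,052 × $33 = $34,716. Book value $758,906.
Year 4: 1,229 × $33 = $40,557. Book value $718,349.
Year 5: 5,023 × $33 = $165,759. Book value $552,590.
Year 6: 2,383 × $33 = $78,639. Book value $473,951.

$78,639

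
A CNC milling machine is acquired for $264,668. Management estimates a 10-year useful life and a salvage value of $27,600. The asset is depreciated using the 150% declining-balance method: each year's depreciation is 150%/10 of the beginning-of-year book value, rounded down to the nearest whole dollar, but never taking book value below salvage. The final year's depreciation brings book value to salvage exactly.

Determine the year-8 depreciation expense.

Depreciable base = $264,668 − $27,600 = $237,068.
Year 1: ⌊$264,668 × 150%/10⌋ = $39,700. Book value $224,968.
Year 2: ⌊$224,968 × 150%/10⌋ = $33,745. Book value $191,223.
Year 3: ⌊$191,223 × 150%/10⌋ = $28,683. Book value $162,540.
Year 4: ⌊$162,540 × 150%/10⌋ = $24,381. Book value $138,159.
Year 5: ⌊$138,159 × 150%/10⌋ = $20,723. Book value $117,436.
Year 6: ⌊$117,436 × 150%/10⌋ = $17,615. Book value $99,821.
Year 7: ⌊$99,821 × 150%/10⌋ = $14,973. Book value $84,848.
Year 8: ⌊$84,848 × 150%/10⌋ = $12,727. Book value $72,121.

$12,727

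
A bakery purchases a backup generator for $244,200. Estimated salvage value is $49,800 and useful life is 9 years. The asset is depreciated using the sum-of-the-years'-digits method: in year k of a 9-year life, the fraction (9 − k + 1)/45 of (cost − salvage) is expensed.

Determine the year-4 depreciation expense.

Depreciable base = $244,200 − $49,800 = $194,400.
Sum of the years' digits = 9+8+7+6+5+4+3+2+1 = 45.
Year 1: $194,400 × 9/45 = $38,880. Book value $205,320.
Year 2: $194,400 × 8/45 = $34,560. Book value $170,760.
Year 3: $194,400 × 7/45 = $30,240. Book value $140,520.
Year 4: $194,400 × 6/45 = $25,920. Book value $114,600.

$25,920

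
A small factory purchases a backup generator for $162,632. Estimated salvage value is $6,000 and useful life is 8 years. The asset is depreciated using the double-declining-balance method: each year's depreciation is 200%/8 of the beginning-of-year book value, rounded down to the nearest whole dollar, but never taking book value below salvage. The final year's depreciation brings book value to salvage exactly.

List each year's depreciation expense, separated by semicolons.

Depreciable base = $162,632 − $6,000 = $156,632.
Year 1: ⌊$162,632 × 200%/8⌋ = $40,658. Book value $121,974.
Year 2: ⌊$121,974 × 200%/8⌋ = $30,493. Book value $91,481.
Year 3: ⌊$91,481 × 200%/8⌋ = $22,870. Book value $68,611.
Year 4: ⌊$68,611 × 200%/8⌋ = $17,152. Book value $51,459.
Year 5: ⌊$51,459 × 200%/8⌋ = $12,864. Book value $38,595.
Year 6: ⌊$38,595 × 200%/8⌋ = $9,648. Book value $28,947.
Year 7: ⌊$28,947 × 200%/8⌋ = $7,236. Book value $21,711.
Year 8 (final): $21,711 − $6,000 = $15,711. Book value $6,000.

$40,658; $30,493; $22,870; $17,152; $12,864; $9,648; $7,236; $15,711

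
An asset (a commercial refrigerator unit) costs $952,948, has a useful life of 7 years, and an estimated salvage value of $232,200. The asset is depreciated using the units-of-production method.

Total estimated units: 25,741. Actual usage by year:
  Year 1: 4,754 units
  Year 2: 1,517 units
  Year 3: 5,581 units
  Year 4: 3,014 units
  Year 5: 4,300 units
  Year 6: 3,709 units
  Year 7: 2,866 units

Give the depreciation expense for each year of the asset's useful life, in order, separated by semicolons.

Depreciable base = $952,948 − $232,200 = $720,748.
Rate = $720,748 / 25,741 units = $28 per unit.
Year 1: 4,754 × $28 = $133,112. Book value $819,836.
Year 2: 1,517 × $28 = $42,476. Book value $777,360.
Year 3: 5,581 × $28 = $156,268. Book value $621,092.
Year 4: 3,014 × $28 = $84,392. Book value $536,700.
Year 5: 4,300 × $28 = $120,400. Book value $416,300.
Year 6: 3,709 × $28 = $103,852. Book value $312,448.
Year 7: 2,866 × $28 = $80,248. Book value $232,200.

$133,112; $42,476; $156,268; $84,392; $120,400; $103,852; $80,248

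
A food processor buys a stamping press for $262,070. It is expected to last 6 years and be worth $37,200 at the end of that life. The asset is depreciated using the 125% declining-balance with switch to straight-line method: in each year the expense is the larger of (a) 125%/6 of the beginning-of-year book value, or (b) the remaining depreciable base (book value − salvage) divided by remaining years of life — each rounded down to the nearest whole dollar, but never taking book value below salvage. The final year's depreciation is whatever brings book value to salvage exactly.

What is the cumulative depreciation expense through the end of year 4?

$162,982

Depreciable base = $262,070 − $37,200 = $224,870.
Year 1: DB = ⌊$262,070 × 125%/6⌋ = $54,597; SL = ⌊$224,870/6⌋ = $37,478 → take DB $54,597. Book value $207,473.
Year 2: DB = ⌊$207,473 × 125%/6⌋ = $43,223; SL = ⌊$170,273/5⌋ = $34,054 → take DB $43,223. Book value $164,250.
Year 3: DB = ⌊$164,250 × 125%/6⌋ = $34,218; SL = ⌊$127,050/4⌋ = $31,762 → take DB $34,218. Book value $130,032.
Year 4: DB = ⌊$130,032 × 125%/6⌋ = $27,090; SL = ⌊$92,832/3⌋ = $30,944 → take SL $30,944. Book value $99,088.
Accumulated through year 4 = $262,070 − $99,088 = $162,982.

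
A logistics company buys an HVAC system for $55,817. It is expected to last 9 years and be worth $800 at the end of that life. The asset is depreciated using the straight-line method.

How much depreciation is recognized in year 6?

Depreciable base = $55,817 − $800 = $55,017.
Annual expense = $55,017 / 9 = $6,113.

$6,113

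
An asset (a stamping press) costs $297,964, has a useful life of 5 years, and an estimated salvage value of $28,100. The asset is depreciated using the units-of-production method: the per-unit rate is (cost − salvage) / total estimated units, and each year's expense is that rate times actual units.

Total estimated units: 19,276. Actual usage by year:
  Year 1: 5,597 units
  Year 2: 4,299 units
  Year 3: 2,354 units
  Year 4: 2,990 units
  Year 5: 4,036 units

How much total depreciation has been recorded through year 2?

Depreciable base = $297,964 − $28,100 = $269,864.
Rate = $269,864 / 19,276 units = $14 per unit.
Year 1: 5,597 × $14 = $78,358. Book value $219,606.
Year 2: 4,299 × $14 = $60,186. Book value $159,420.
Accumulated through year 2 = $297,964 − $159,420 = $138,544.

$138,544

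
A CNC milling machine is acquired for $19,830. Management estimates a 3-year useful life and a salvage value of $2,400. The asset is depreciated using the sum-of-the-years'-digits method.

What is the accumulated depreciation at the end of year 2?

Depreciable base = $19,830 − $2,400 = $17,430.
Sum of the years' digits = 3+2+1 = 6.
Year 1: $17,430 × 3/6 = $8,715. Book value $11,115.
Year 2: $17,430 × 2/6 = $5,810. Book value $5,305.
Accumulated through year 2 = $19,830 − $5,305 = $14,525.

$14,525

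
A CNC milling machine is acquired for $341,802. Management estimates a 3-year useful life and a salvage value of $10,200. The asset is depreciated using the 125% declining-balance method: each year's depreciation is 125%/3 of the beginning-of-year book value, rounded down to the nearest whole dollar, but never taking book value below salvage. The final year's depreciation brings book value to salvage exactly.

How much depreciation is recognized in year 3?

$106,108

Depreciable base = $341,802 − $10,200 = $331,602.
Year 1: ⌊$341,802 × 125%/3⌋ = $142,417. Book value $199,385.
Year 2: ⌊$199,385 × 125%/3⌋ = $83,077. Book value $116,308.
Year 3 (final): $116,308 − $10,200 = $106,108. Book value $10,200.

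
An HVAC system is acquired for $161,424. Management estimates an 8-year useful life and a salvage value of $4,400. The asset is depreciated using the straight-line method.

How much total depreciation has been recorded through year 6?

Depreciable base = $161,424 − $4,400 = $157,024.
Annual expense = $157,024 / 8 = $19,628.
End of year 1: book value $141,796.
End of year 2: book value $122,168.
End of year 3: book value $102,540.
End of year 4: book value $82,912.
End of year 5: book value $63,284.
End of year 6: book value $43,656.
Accumulated through year 6 = $161,424 − $43,656 = $117,768.

$117,768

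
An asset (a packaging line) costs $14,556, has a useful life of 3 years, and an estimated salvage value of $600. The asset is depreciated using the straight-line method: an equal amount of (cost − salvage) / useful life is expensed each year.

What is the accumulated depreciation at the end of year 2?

Depreciable base = $14,556 − $600 = $13,956.
Annual expense = $13,956 / 3 = $4,652.
End of year 1: book value $9,904.
End of year 2: book value $5,252.
Accumulated through year 2 = $14,556 − $5,252 = $9,304.

$9,304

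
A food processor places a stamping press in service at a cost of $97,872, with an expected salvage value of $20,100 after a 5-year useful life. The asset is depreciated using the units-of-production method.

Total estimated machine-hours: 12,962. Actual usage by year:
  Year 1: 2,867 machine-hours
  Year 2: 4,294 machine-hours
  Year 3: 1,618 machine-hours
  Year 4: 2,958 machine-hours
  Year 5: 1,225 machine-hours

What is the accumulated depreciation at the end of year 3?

Depreciable base = $97,872 − $20,100 = $77,772.
Rate = $77,772 / 12,962 machine-hours = $6 per machine-hour.
Year 1: 2,867 × $6 = $17,202. Book value $80,670.
Year 2: 4,294 × $6 = $25,764. Book value $54,906.
Year 3: 1,618 × $6 = $9,708. Book value $45,198.
Accumulated through year 3 = $97,872 − $45,198 = $52,674.

$52,674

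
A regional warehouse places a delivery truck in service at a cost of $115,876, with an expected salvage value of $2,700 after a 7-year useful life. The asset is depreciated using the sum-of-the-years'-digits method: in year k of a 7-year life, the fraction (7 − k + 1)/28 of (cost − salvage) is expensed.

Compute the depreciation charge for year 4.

Depreciable base = $115,876 − $2,700 = $113,176.
Sum of the years' digits = 7+6+5+4+3+2+1 = 28.
Year 1: $113,176 × 7/28 = $28,294. Book value $87,582.
Year 2: $113,176 × 6/28 = $24,252. Book value $63,330.
Year 3: $113,176 × 5/28 = $20,210. Book value $43,120.
Year 4: $113,176 × 4/28 = $16,168. Book value $26,952.

$16,168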